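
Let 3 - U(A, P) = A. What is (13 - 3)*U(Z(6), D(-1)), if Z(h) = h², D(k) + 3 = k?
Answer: -330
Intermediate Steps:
D(k) = -3 + k
U(A, P) = 3 - A
(13 - 3)*U(Z(6), D(-1)) = (13 - 3)*(3 - 1*6²) = 10*(3 - 1*36) = 10*(3 - 36) = 10*(-33) = -330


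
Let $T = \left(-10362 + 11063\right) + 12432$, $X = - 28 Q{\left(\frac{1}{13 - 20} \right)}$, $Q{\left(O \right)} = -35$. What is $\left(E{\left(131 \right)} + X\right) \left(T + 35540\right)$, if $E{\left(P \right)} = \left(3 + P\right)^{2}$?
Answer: $921671928$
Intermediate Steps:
$X = 980$ ($X = \left(-28\right) \left(-35\right) = 980$)
$T = 13133$ ($T = 701 + 12432 = 13133$)
$\left(E{\left(131 \right)} + X\right) \left(T + 35540\right) = \left(\left(3 + 131\right)^{2} + 980\right) \left(13133 + 35540\right) = \left(134^{2} + 980\right) 48673 = \left(17956 + 980\right) 48673 = 18936 \cdot 48673 = 921671928$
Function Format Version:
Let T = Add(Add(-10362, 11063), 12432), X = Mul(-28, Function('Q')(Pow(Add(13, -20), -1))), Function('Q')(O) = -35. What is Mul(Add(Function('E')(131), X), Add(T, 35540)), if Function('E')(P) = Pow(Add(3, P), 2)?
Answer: 921671928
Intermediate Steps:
X = 980 (X = Mul(-28, -35) = 980)
T = 13133 (T = Add(701, 12432) = 13133)
Mul(Add(Function('E')(131), X), Add(T, 35540)) = Mul(Add(Pow(Add(3, 131), 2), 980), Add(13133, 35540)) = Mul(Add(Pow(134, 2), 980), 48673) = Mul(Add(17956, 980), 48673) = Mul(18936, 48673) = 921671928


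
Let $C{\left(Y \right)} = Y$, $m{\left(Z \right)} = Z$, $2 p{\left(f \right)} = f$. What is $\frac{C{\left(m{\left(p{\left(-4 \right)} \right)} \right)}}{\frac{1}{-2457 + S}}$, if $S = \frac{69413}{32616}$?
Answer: $\frac{80068099}{16308} \approx 4909.7$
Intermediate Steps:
$p{\left(f \right)} = \frac{f}{2}$
$S = \frac{69413}{32616}$ ($S = 69413 \cdot \frac{1}{32616} = \frac{69413}{32616} \approx 2.1282$)
$\frac{C{\left(m{\left(p{\left(-4 \right)} \right)} \right)}}{\frac{1}{-2457 + S}} = \frac{\frac{1}{2} \left(-4\right)}{\frac{1}{-2457 + \frac{69413}{32616}}} = - \frac{2}{\frac{1}{- \frac{80068099}{32616}}} = - \frac{2}{- \frac{32616}{80068099}} = \left(-2\right) \left(- \frac{80068099}{32616}\right) = \frac{80068099}{16308}$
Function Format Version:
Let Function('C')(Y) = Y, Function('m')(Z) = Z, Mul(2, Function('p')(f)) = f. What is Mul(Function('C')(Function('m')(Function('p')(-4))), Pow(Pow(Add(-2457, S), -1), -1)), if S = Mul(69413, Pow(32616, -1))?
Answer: Rational(80068099, 16308) ≈ 4909.7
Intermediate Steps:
Function('p')(f) = Mul(Rational(1, 2), f)
S = Rational(69413, 32616) (S = Mul(69413, Rational(1, 32616)) = Rational(69413, 32616) ≈ 2.1282)
Mul(Function('C')(Function('m')(Function('p')(-4))), Pow(Pow(Add(-2457, S), -1), -1)) = Mul(Mul(Rational(1, 2), -4), Pow(Pow(Add(-2457, Rational(69413, 32616)), -1), -1)) = Mul(-2, Pow(Pow(Rational(-80068099, 32616), -1), -1)) = Mul(-2, Pow(Rational(-32616, 80068099), -1)) = Mul(-2, Rational(-80068099, 32616)) = Rational(80068099, 16308)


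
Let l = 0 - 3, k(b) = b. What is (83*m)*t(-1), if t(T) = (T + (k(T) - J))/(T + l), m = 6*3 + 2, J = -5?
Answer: -1245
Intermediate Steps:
l = -3
m = 20 (m = 18 + 2 = 20)
t(T) = (5 + 2*T)/(-3 + T) (t(T) = (T + (T - 1*(-5)))/(T - 3) = (T + (T + 5))/(-3 + T) = (T + (5 + T))/(-3 + T) = (5 + 2*T)/(-3 + T))
(83*m)*t(-1) = (83*20)*((5 + 2*(-1))/(-3 - 1)) = 1660*((5 - 2)/(-4)) = 1660*(-¼*3) = 1660*(-¾) = -1245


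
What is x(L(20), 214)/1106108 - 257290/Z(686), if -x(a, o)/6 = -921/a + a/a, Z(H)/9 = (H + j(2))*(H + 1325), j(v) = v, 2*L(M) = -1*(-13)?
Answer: -445378422259/22381743637656 ≈ -0.019899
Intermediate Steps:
L(M) = 13/2 (L(M) = (-1*(-13))/2 = (1/2)*13 = 13/2)
Z(H) = 9*(2 + H)*(1325 + H) (Z(H) = 9*((H + 2)*(H + 1325)) = 9*((2 + H)*(1325 + H)) = 9*(2 + H)*(1325 + H))
x(a, o) = -6 + 5526/a (x(a, o) = -6*(-921/a + a/a) = -6*(-921/a + 1) = -6*(1 - 921/a) = -6 + 5526/a)
x(L(20), 214)/1106108 - 257290/Z(686) = (-6 + 5526/(13/2))/1106108 - 257290/(23850 + 9*686**2 + 11943*686) = (-6 + 5526*(2/13))*(1/1106108) - 257290/(23850 + 9*470596 + 8192898) = (-6 + 11052/13)*(1/1106108) - 257290/(23850 + 4235364 + 8192898) = (10974/13)*(1/1106108) - 257290/12452112 = 5487/7189702 - 257290*1/12452112 = 5487/7189702 - 128645/6226056 = -445378422259/22381743637656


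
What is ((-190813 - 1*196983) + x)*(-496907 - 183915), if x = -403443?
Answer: 538692918458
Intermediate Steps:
((-190813 - 1*196983) + x)*(-496907 - 183915) = ((-190813 - 1*196983) - 403443)*(-496907 - 183915) = ((-190813 - 196983) - 403443)*(-680822) = (-387796 - 403443)*(-680822) = -791239*(-680822) = 538692918458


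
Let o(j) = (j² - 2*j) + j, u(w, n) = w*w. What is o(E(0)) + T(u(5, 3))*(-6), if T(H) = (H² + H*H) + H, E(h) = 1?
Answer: -7650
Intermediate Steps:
u(w, n) = w²
o(j) = j² - j
T(H) = H + 2*H² (T(H) = (H² + H²) + H = 2*H² + H = H + 2*H²)
o(E(0)) + T(u(5, 3))*(-6) = 1*(-1 + 1) + (5²*(1 + 2*5²))*(-6) = 1*0 + (25*(1 + 2*25))*(-6) = 0 + (25*(1 + 50))*(-6) = 0 + (25*51)*(-6) = 0 + 1275*(-6) = 0 - 7650 = -7650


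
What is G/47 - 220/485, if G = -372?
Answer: -38152/4559 ≈ -8.3685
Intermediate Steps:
G/47 - 220/485 = -372/47 - 220/485 = -372*1/47 - 220*1/485 = -372/47 - 44/97 = -38152/4559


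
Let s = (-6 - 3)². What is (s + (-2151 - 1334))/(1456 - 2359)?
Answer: 3404/903 ≈ 3.7697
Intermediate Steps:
s = 81 (s = (-9)² = 81)
(s + (-2151 - 1334))/(1456 - 2359) = (81 + (-2151 - 1334))/(1456 - 2359) = (81 - 3485)/(-903) = -3404*(-1/903) = 3404/903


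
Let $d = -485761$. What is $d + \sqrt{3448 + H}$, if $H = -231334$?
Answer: $-485761 + i \sqrt{227886} \approx -4.8576 \cdot 10^{5} + 477.37 i$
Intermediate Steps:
$d + \sqrt{3448 + H} = -485761 + \sqrt{3448 - 231334} = -485761 + \sqrt{-227886} = -485761 + i \sqrt{227886}$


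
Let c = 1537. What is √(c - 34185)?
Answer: 2*I*√8162 ≈ 180.69*I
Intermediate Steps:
√(c - 34185) = √(1537 - 34185) = √(-32648) = 2*I*√8162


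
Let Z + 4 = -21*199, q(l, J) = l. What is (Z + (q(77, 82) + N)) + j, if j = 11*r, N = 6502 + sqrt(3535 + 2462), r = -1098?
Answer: -9682 + sqrt(5997) ≈ -9604.6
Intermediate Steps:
N = 6502 + sqrt(5997) ≈ 6579.4
j = -12078 (j = 11*(-1098) = -12078)
Z = -4183 (Z = -4 - 21*199 = -4 - 4179 = -4183)
(Z + (q(77, 82) + N)) + j = (-4183 + (77 + (6502 + sqrt(5997)))) - 12078 = (-4183 + (6579 + sqrt(5997))) - 12078 = (2396 + sqrt(5997)) - 12078 = -9682 + sqrt(5997)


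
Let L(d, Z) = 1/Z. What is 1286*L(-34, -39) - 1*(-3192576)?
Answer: 124509178/39 ≈ 3.1925e+6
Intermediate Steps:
1286*L(-34, -39) - 1*(-3192576) = 1286/(-39) - 1*(-3192576) = 1286*(-1/39) + 3192576 = -1286/39 + 3192576 = 124509178/39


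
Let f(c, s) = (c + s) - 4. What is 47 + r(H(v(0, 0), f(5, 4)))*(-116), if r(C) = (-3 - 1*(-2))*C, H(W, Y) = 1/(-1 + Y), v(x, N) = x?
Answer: 76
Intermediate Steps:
f(c, s) = -4 + c + s
r(C) = -C (r(C) = (-3 + 2)*C = -C)
47 + r(H(v(0, 0), f(5, 4)))*(-116) = 47 - 1/(-1 + (-4 + 5 + 4))*(-116) = 47 - 1/(-1 + 5)*(-116) = 47 - 1/4*(-116) = 47 + 29 = 76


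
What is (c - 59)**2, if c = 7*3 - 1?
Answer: 1521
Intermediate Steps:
c = 20 (c = 21 - 1 = 20)
(c - 59)**2 = (20 - 59)**2 = (-39)**2 = 1521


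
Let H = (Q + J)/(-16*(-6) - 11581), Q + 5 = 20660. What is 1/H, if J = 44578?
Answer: -11485/65233 ≈ -0.17606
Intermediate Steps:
Q = 20655 (Q = -5 + 20660 = 20655)
H = -65233/11485 (H = (20655 + 44578)/(-16*(-6) - 11581) = 65233/(96 - 11581) = 65233/(-11485) = 65233*(-1/11485) = -65233/11485 ≈ -5.6798)
1/H = 1/(-65233/11485) = -11485/65233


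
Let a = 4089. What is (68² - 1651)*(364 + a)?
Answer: 13238769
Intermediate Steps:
(68² - 1651)*(364 + a) = (68² - 1651)*(364 + 4089) = (4624 - 1651)*4453 = 2973*4453 = 13238769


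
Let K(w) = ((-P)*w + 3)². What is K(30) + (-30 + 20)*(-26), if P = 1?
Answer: 989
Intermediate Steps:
K(w) = (3 - w)² (K(w) = ((-1*1)*w + 3)² = (-w + 3)² = (3 - w)²)
K(30) + (-30 + 20)*(-26) = (-3 + 30)² + (-30 + 20)*(-26) = 27² - 10*(-26) = 729 + 260 = 989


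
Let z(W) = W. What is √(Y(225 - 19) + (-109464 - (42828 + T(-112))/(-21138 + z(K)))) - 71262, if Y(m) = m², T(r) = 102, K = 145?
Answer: -71262 + I*√29538743822882/20993 ≈ -71262.0 + 258.89*I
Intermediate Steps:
√(Y(225 - 19) + (-109464 - (42828 + T(-112))/(-21138 + z(K)))) - 71262 = √((225 - 19)² + (-109464 - (42828 + 102)/(-21138 + 145))) - 71262 = √(206² + (-109464 - 42930/(-20993))) - 71262 = √(42436 + (-109464 - 42930*(-1)/20993)) - 71262 = √(42436 + (-109464 - 1*(-42930/20993))) - 71262 = √(42436 + (-109464 + 42930/20993)) - 71262 = √(42436 - 2297934822/20993) - 71262 = √(-1407075874/20993) - 71262 = I*√29538743822882/20993 - 71262 = -71262 + I*√29538743822882/20993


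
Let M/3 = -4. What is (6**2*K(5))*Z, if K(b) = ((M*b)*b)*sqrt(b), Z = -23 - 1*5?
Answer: 302400*sqrt(5) ≈ 6.7619e+5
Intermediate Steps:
M = -12 (M = 3*(-4) = -12)
Z = -28 (Z = -23 - 5 = -28)
K(b) = -12*b**(5/2) (K(b) = ((-12*b)*b)*sqrt(b) = (-12*b**2)*sqrt(b) = -12*b**(5/2))
(6**2*K(5))*Z = (6**2*(-300*sqrt(5)))*(-28) = (36*(-300*sqrt(5)))*(-28) = -10800*sqrt(5)*(-28) = 302400*sqrt(5)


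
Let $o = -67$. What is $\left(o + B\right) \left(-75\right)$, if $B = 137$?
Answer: $-5250$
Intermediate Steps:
$\left(o + B\right) \left(-75\right) = \left(-67 + 137\right) \left(-75\right) = 70 \left(-75\right) = -5250$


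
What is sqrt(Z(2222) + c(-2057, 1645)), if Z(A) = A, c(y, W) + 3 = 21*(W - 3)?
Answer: 7*sqrt(749) ≈ 191.57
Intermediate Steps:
c(y, W) = -66 + 21*W (c(y, W) = -3 + 21*(W - 3) = -3 + 21*(-3 + W) = -3 + (-63 + 21*W) = -66 + 21*W)
sqrt(Z(2222) + c(-2057, 1645)) = sqrt(2222 + (-66 + 21*1645)) = sqrt(2222 + (-66 + 34545)) = sqrt(2222 + 34479) = sqrt(36701) = 7*sqrt(749)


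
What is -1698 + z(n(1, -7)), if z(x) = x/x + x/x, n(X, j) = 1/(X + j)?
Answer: -1696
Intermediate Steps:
z(x) = 2 (z(x) = 1 + 1 = 2)
-1698 + z(n(1, -7)) = -1698 + 2 = -1696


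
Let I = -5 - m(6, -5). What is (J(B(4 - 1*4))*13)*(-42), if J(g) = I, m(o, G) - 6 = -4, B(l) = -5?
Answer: 3822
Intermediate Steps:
m(o, G) = 2 (m(o, G) = 6 - 4 = 2)
I = -7 (I = -5 - 1*2 = -5 - 2 = -7)
J(g) = -7
(J(B(4 - 1*4))*13)*(-42) = -7*13*(-42) = -91*(-42) = 3822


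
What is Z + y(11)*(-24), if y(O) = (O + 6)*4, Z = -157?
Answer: -1789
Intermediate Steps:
y(O) = 24 + 4*O (y(O) = (6 + O)*4 = 24 + 4*O)
Z + y(11)*(-24) = -157 + (24 + 4*11)*(-24) = -157 + (24 + 44)*(-24) = -157 + 68*(-24) = -157 - 1632 = -1789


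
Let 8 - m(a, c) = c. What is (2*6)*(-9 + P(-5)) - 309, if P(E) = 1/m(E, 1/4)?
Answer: -12879/31 ≈ -415.45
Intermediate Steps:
m(a, c) = 8 - c
P(E) = 4/31 (P(E) = 1/(8 - 1/4) = 1/(8 - 1*¼) = 1/(8 - ¼) = 1/(31/4) = 4/31)
(2*6)*(-9 + P(-5)) - 309 = (2*6)*(-9 + 4/31) - 309 = 12*(-275/31) - 309 = -3300/31 - 309 = -12879/31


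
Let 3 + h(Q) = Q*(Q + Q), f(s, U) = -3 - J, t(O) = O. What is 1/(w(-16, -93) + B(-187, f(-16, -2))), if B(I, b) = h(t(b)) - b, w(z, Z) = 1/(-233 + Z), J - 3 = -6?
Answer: -326/979 ≈ -0.33299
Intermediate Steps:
J = -3 (J = 3 - 6 = -3)
f(s, U) = 0 (f(s, U) = -3 - 1*(-3) = -3 + 3 = 0)
h(Q) = -3 + 2*Q**2 (h(Q) = -3 + Q*(Q + Q) = -3 + Q*(2*Q) = -3 + 2*Q**2)
B(I, b) = -3 - b + 2*b**2 (B(I, b) = (-3 + 2*b**2) - b = -3 - b + 2*b**2)
1/(w(-16, -93) + B(-187, f(-16, -2))) = 1/(1/(-233 - 93) + (-3 - 1*0 + 2*0**2)) = 1/(1/(-326) + (-3 + 0 + 2*0)) = 1/(-1/326 + (-3 + 0 + 0)) = 1/(-1/326 - 3) = 1/(-979/326) = -326/979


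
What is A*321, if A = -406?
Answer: -130326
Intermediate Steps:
A*321 = -406*321 = -130326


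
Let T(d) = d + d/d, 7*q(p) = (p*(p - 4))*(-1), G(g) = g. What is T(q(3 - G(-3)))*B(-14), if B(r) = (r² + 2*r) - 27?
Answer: -705/7 ≈ -100.71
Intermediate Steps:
q(p) = -p*(-4 + p)/7 (q(p) = ((p*(p - 4))*(-1))/7 = ((p*(-4 + p))*(-1))/7 = (-p*(-4 + p))/7 = -p*(-4 + p)/7)
B(r) = -27 + r² + 2*r
T(d) = 1 + d (T(d) = d + 1 = 1 + d)
T(q(3 - G(-3)))*B(-14) = (1 + (3 - 1*(-3))*(4 - (3 - 1*(-3)))/7)*(-27 + (-14)² + 2*(-14)) = (1 + (3 + 3)*(4 - (3 + 3))/7)*(-27 + 196 - 28) = (1 + (⅐)*6*(4 - 1*6))*141 = (1 + (⅐)*6*(4 - 6))*141 = (1 + (⅐)*6*(-2))*141 = (1 - 12/7)*141 = -5/7*141 = -705/7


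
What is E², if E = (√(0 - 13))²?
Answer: 169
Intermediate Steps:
E = -13 (E = (√(-13))² = (I*√13)² = -13)
E² = (-13)² = 169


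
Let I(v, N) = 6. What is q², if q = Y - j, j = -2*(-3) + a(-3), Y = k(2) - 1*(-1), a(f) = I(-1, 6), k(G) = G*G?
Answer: 49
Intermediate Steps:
k(G) = G²
a(f) = 6
Y = 5 (Y = 2² - 1*(-1) = 4 + 1 = 5)
j = 12 (j = -2*(-3) + 6 = 6 + 6 = 12)
q = -7 (q = 5 - 1*12 = 5 - 12 = -7)
q² = (-7)² = 49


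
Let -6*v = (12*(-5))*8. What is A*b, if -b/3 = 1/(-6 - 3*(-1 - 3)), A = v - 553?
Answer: 473/2 ≈ 236.50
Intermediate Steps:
v = 80 (v = -12*(-5)*8/6 = -(-10)*8 = -⅙*(-480) = 80)
A = -473 (A = 80 - 553 = -473)
b = -½ (b = -3/(-6 - 3*(-1 - 3)) = -3/(-6 - 3*(-4)) = -3/(-6 + 12) = -3/6 = -3*⅙ = -½ ≈ -0.50000)
A*b = -473*(-½) = 473/2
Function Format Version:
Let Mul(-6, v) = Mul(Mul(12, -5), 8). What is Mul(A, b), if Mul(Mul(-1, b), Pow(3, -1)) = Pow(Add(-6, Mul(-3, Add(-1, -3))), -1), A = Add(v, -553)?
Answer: Rational(473, 2) ≈ 236.50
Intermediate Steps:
v = 80 (v = Mul(Rational(-1, 6), Mul(Mul(12, -5), 8)) = Mul(Rational(-1, 6), Mul(-60, 8)) = Mul(Rational(-1, 6), -480) = 80)
A = -473 (A = Add(80, -553) = -473)
b = Rational(-1, 2) (b = Mul(-3, Pow(Add(-6, Mul(-3, Add(-1, -3))), -1)) = Mul(-3, Pow(Add(-6, Mul(-3, -4)), -1)) = Mul(-3, Pow(Add(-6, 12), -1)) = Mul(-3, Pow(6, -1)) = Mul(-3, Rational(1, 6)) = Rational(-1, 2) ≈ -0.50000)
Mul(A, b) = Mul(-473, Rational(-1, 2)) = Rational(473, 2)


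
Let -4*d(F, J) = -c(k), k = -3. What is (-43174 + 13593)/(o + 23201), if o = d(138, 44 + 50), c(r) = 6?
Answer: -59162/46405 ≈ -1.2749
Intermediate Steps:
d(F, J) = 3/2 (d(F, J) = -(-1)*6/4 = -¼*(-6) = 3/2)
o = 3/2 ≈ 1.5000
(-43174 + 13593)/(o + 23201) = (-43174 + 13593)/(3/2 + 23201) = -29581/46405/2 = -29581*2/46405 = -59162/46405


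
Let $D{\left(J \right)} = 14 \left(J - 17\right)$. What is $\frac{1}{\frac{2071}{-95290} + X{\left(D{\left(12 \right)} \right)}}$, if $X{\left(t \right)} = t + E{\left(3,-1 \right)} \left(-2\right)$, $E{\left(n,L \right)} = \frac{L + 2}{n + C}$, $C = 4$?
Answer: $- \frac{667030}{46897177} \approx -0.014223$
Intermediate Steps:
$E{\left(n,L \right)} = \frac{2 + L}{4 + n}$ ($E{\left(n,L \right)} = \frac{L + 2}{n + 4} = \frac{2 + L}{4 + n}$)
$D{\left(J \right)} = -238 + 14 J$ ($D{\left(J \right)} = 14 \left(-17 + J\right) = -238 + 14 J$)
$X{\left(t \right)} = - \frac{2}{7} + t$ ($X{\left(t \right)} = t + \frac{2 - 1}{4 + 3} \left(-2\right) = t + \frac{1}{7} \cdot 1 \left(-2\right) = t + \frac{1}{7} \left(-2\right) = t - \frac{2}{7} = - \frac{2}{7} + t$)
$\frac{1}{\frac{2071}{-95290} + X{\left(D{\left(12 \right)} \right)}} = \frac{1}{\frac{2071}{-95290} + \left(- \frac{2}{7} + \left(-238 + 14 \cdot 12\right)\right)} = \frac{1}{2071 \left(- \frac{1}{95290}\right) + \left(- \frac{2}{7} + \left(-238 + 168\right)\right)} = \frac{1}{- \frac{2071}{95290} - \frac{492}{7}} = \frac{1}{- \frac{46897177}{667030}} = - \frac{667030}{46897177}$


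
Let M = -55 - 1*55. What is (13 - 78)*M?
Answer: 7150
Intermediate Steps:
M = -110 (M = -55 - 55 = -110)
(13 - 78)*M = (13 - 78)*(-110) = -65*(-110) = 7150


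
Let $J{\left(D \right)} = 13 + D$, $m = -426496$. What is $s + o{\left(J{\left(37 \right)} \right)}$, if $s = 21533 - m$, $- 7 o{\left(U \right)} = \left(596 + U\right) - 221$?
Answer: $\frac{3135778}{7} \approx 4.4797 \cdot 10^{5}$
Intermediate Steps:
$o{\left(U \right)} = - \frac{375}{7} - \frac{U}{7}$ ($o{\left(U \right)} = - \frac{\left(596 + U\right) - 221}{7} = - \frac{375 + U}{7} = - \frac{375}{7} - \frac{U}{7}$)
$s = 448029$ ($s = 21533 - -426496 = 21533 + 426496 = 448029$)
$s + o{\left(J{\left(37 \right)} \right)} = 448029 - \left(\frac{375}{7} + \frac{13 + 37}{7}\right) = 448029 - \frac{425}{7} = \frac{3135778}{7}$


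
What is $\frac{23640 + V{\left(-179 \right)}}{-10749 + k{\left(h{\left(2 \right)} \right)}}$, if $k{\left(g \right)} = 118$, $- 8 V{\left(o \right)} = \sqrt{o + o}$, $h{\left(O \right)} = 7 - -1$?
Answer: $- \frac{23640}{10631} + \frac{i \sqrt{358}}{85048} \approx -2.2237 + 0.00022247 i$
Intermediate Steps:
$h{\left(O \right)} = 8$ ($h{\left(O \right)} = 7 + 1 = 8$)
$V{\left(o \right)} = - \frac{\sqrt{2} \sqrt{o}}{8}$ ($V{\left(o \right)} = - \frac{\sqrt{o + o}}{8} = - \frac{\sqrt{2 o}}{8} = - \frac{\sqrt{2} \sqrt{o}}{8}$)
$\frac{23640 + V{\left(-179 \right)}}{-10749 + k{\left(h{\left(2 \right)} \right)}} = \frac{23640 - \frac{\sqrt{2} \sqrt{-179}}{8}}{-10749 + 118} = \frac{23640 - \frac{\sqrt{2} i \sqrt{179}}{8}}{-10631} = \left(23640 - \frac{i \sqrt{358}}{8}\right) \left(- \frac{1}{10631}\right) = - \frac{23640}{10631} + \frac{i \sqrt{358}}{85048}$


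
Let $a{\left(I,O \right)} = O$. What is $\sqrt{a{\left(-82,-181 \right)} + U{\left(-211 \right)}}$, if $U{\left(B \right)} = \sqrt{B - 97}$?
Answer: $\sqrt{-181 + 2 i \sqrt{77}} \approx 0.65147 + 13.469 i$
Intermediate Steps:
$U{\left(B \right)} = \sqrt{-97 + B}$
$\sqrt{a{\left(-82,-181 \right)} + U{\left(-211 \right)}} = \sqrt{-181 + \sqrt{-97 - 211}} = \sqrt{-181 + \sqrt{-308}} = \sqrt{-181 + 2 i \sqrt{77}}$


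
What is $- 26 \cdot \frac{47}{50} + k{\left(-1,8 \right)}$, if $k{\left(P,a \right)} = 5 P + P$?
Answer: $- \frac{761}{25} \approx -30.44$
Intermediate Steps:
$k{\left(P,a \right)} = 6 P$
$- 26 \cdot \frac{47}{50} + k{\left(-1,8 \right)} = - 26 \cdot \frac{47}{50} + 6 \left(-1\right) = - 26 \cdot 47 \cdot \frac{1}{50} - 6 = \left(-26\right) \frac{47}{50} - 6 = - \frac{611}{25} - 6 = - \frac{761}{25}$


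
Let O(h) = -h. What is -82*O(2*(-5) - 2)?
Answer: -984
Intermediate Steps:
-82*O(2*(-5) - 2) = -(-82)*(2*(-5) - 2) = -(-82)*(-10 - 2) = -(-82)*(-12) = -82*12 = -984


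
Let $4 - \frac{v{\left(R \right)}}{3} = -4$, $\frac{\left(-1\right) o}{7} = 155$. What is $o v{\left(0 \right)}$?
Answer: $-26040$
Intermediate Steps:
$o = -1085$ ($o = \left(-7\right) 155 = -1085$)
$v{\left(R \right)} = 24$ ($v{\left(R \right)} = 12 - -12 = 12 + 12 = 24$)
$o v{\left(0 \right)} = \left(-1085\right) 24 = -26040$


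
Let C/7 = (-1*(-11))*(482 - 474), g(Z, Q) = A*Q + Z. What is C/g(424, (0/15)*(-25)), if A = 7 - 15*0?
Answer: 77/53 ≈ 1.4528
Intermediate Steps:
A = 7 (A = 7 + 0 = 7)
g(Z, Q) = Z + 7*Q (g(Z, Q) = 7*Q + Z = Z + 7*Q)
C = 616 (C = 7*((-1*(-11))*(482 - 474)) = 7*(11*8) = 7*88 = 616)
C/g(424, (0/15)*(-25)) = 616/(424 + 7*((0/15)*(-25))) = 616/(424 + 7*((0*(1/15))*(-25))) = 616/(424 + 7*(0*(-25))) = 616/(424 + 7*0) = 616/(424 + 0) = 616/424 = 616*(1/424) = 77/53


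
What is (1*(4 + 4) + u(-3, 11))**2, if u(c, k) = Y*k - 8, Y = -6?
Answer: 4356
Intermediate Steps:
u(c, k) = -8 - 6*k (u(c, k) = -6*k - 8 = -8 - 6*k)
(1*(4 + 4) + u(-3, 11))**2 = (1*(4 + 4) + (-8 - 6*11))**2 = (1*8 + (-8 - 66))**2 = (8 - 74)**2 = (-66)**2 = 4356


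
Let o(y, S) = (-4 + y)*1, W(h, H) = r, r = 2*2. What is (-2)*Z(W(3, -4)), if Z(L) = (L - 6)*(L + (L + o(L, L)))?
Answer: 32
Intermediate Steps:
r = 4
W(h, H) = 4
o(y, S) = -4 + y
Z(L) = (-6 + L)*(-4 + 3*L) (Z(L) = (L - 6)*(L + (L + (-4 + L))) = (-6 + L)*(L + (-4 + 2*L)) = (-6 + L)*(-4 + 3*L))
(-2)*Z(W(3, -4)) = (-2)*(24 - 22*4 + 3*4²) = (-2*1)*(24 - 88 + 3*16) = -2*(24 - 88 + 48) = -2*(-16) = 32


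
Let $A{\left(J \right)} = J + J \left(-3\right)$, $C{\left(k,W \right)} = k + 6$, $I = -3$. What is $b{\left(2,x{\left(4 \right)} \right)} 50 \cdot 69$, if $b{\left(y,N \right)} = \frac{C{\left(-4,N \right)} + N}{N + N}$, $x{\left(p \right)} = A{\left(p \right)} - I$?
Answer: $1035$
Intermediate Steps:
$C{\left(k,W \right)} = 6 + k$
$A{\left(J \right)} = - 2 J$ ($A{\left(J \right)} = J - 3 J = - 2 J$)
$x{\left(p \right)} = 3 - 2 p$ ($x{\left(p \right)} = - 2 p - -3 = - 2 p + 3 = 3 - 2 p$)
$b{\left(y,N \right)} = \frac{2 + N}{2 N}$ ($b{\left(y,N \right)} = \frac{\left(6 - 4\right) + N}{N + N} = \frac{2 + N}{2 N}$)
$b{\left(2,x{\left(4 \right)} \right)} 50 \cdot 69 = \frac{2 + \left(3 - 8\right)}{2 \left(3 - 8\right)} 50 \cdot 69 = \frac{2 - 5}{2 \left(-5\right)} 50 \cdot 69 = \frac{1}{2} \left(- \frac{1}{5}\right) \left(-3\right) 50 \cdot 69 = \frac{3}{10} \cdot 50 \cdot 69 = 15 \cdot 69 = 1035$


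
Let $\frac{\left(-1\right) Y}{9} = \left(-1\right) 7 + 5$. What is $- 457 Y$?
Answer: $-8226$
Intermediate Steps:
$Y = 18$ ($Y = - 9 \left(\left(-1\right) 7 + 5\right) = - 9 \left(-7 + 5\right) = \left(-9\right) \left(-2\right) = 18$)
$- 457 Y = \left(-457\right) 18 = -8226$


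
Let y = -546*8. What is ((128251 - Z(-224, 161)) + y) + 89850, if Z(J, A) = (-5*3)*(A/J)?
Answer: 6839111/32 ≈ 2.1372e+5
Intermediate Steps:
Z(J, A) = -15*A/J
y = -4368
((128251 - Z(-224, 161)) + y) + 89850 = ((128251 - (-15)*161/(-224)) - 4368) + 89850 = ((128251 - (-15)*161*(-1)/224) - 4368) + 89850 = ((128251 - 1*345/32) - 4368) + 89850 = ((128251 - 345/32) - 4368) + 89850 = (4103687/32 - 4368) + 89850 = 3963911/32 + 89850 = 6839111/32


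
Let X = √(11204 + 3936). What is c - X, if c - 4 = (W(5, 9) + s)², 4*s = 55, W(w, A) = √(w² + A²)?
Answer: 4785/16 - 2*√3785 + 55*√106/2 ≈ 459.15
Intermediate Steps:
W(w, A) = √(A² + w²)
s = 55/4 (s = (¼)*55 = 55/4 ≈ 13.750)
c = 4 + (55/4 + √106)² (c = 4 + (√(9² + 5²) + 55/4)² = 4 + (√(81 + 25) + 55/4)² = 4 + (√106 + 55/4)² = 4 + (55/4 + √106)² ≈ 582.19)
X = 2*√3785 (X = √15140 = 2*√3785 ≈ 123.04)
c - X = (4785/16 + 55*√106/2) - 2*√3785 = 4785/16 - 2*√3785 + 55*√106/2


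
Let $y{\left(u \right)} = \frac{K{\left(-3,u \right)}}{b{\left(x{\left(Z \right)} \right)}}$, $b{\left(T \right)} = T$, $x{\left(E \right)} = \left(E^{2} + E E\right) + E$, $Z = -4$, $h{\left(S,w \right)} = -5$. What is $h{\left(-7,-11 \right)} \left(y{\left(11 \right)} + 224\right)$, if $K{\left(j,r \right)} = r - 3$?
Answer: $- \frac{7850}{7} \approx -1121.4$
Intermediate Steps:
$K{\left(j,r \right)} = -3 + r$
$x{\left(E \right)} = E + 2 E^{2}$ ($x{\left(E \right)} = \left(E^{2} + E^{2}\right) + E = 2 E^{2} + E = E + 2 E^{2}$)
$y{\left(u \right)} = - \frac{3}{28} + \frac{u}{28}$ ($y{\left(u \right)} = \frac{-3 + u}{\left(-4\right) \left(1 + 2 \left(-4\right)\right)} = \frac{-3 + u}{\left(-4\right) \left(1 - 8\right)} = \frac{-3 + u}{\left(-4\right) \left(-7\right)} = \frac{-3 + u}{28} = \left(-3 + u\right) \frac{1}{28} = - \frac{3}{28} + \frac{u}{28}$)
$h{\left(-7,-11 \right)} \left(y{\left(11 \right)} + 224\right) = - 5 \left(\left(- \frac{3}{28} + \frac{1}{28} \cdot 11\right) + 224\right) = - 5 \left(\left(- \frac{3}{28} + \frac{11}{28}\right) + 224\right) = - 5 \left(\frac{2}{7} + 224\right) = \left(-5\right) \frac{1570}{7} = - \frac{7850}{7}$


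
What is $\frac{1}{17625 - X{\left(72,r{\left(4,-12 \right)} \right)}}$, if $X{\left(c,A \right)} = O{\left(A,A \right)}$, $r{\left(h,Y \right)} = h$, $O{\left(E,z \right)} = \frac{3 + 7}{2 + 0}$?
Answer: $\frac{1}{17620} \approx 5.6754 \cdot 10^{-5}$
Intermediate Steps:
$O{\left(E,z \right)} = 5$ ($O{\left(E,z \right)} = \frac{10}{2} = 10 \cdot \frac{1}{2} = 5$)
$X{\left(c,A \right)} = 5$
$\frac{1}{17625 - X{\left(72,r{\left(4,-12 \right)} \right)}} = \frac{1}{17625 - 5} = \frac{1}{17620}$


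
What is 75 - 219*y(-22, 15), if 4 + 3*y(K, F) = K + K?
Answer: 3579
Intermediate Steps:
y(K, F) = -4/3 + 2*K/3 (y(K, F) = -4/3 + (K + K)/3 = -4/3 + (2*K)/3 = -4/3 + 2*K/3)
75 - 219*y(-22, 15) = 75 - 219*(-4/3 + (⅔)*(-22)) = 75 - 219*(-4/3 - 44/3) = 75 - 219*(-16) = 75 + 3504 = 3579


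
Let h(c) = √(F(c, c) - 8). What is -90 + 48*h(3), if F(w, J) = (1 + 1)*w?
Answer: -90 + 48*I*√2 ≈ -90.0 + 67.882*I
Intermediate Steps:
F(w, J) = 2*w
h(c) = √(-8 + 2*c) (h(c) = √(2*c - 8) = √(-8 + 2*c))
-90 + 48*h(3) = -90 + 48*√(-8 + 2*3) = -90 + 48*√(-8 + 6) = -90 + 48*√(-2) = -90 + 48*(I*√2) = -90 + 48*I*√2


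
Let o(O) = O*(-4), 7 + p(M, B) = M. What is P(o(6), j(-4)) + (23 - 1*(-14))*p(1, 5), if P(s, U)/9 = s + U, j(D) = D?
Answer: -474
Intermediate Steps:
p(M, B) = -7 + M
o(O) = -4*O
P(s, U) = 9*U + 9*s (P(s, U) = 9*(s + U) = 9*(U + s) = 9*U + 9*s)
P(o(6), j(-4)) + (23 - 1*(-14))*p(1, 5) = (9*(-4) + 9*(-4*6)) + (23 - 1*(-14))*(-7 + 1) = (-36 + 9*(-24)) + (23 + 14)*(-6) = (-36 - 216) + 37*(-6) = -252 - 222 = -474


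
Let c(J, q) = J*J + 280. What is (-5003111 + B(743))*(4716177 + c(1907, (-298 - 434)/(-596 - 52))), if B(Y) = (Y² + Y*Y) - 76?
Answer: -32569503720434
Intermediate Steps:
c(J, q) = 280 + J² (c(J, q) = J² + 280 = 280 + J²)
B(Y) = -76 + 2*Y² (B(Y) = (Y² + Y²) - 76 = 2*Y² - 76 = -76 + 2*Y²)
(-5003111 + B(743))*(4716177 + c(1907, (-298 - 434)/(-596 - 52))) = (-5003111 + (-76 + 2*743²))*(4716177 + (280 + 1907²)) = (-5003111 + (-76 + 2*552049))*(4716177 + (280 + 3636649)) = (-5003111 + (-76 + 1104098))*(4716177 + 3636929) = (-5003111 + 1104022)*8353106 = -3899089*8353106 = -32569503720434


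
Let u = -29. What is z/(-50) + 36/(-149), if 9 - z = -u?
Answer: 118/745 ≈ 0.15839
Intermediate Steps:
z = -20 (z = 9 - (-1)*(-29) = 9 - 1*29 = 9 - 29 = -20)
z/(-50) + 36/(-149) = -20/(-50) + 36/(-149) = -20*(-1/50) + 36*(-1/149) = ⅖ - 36/149 = 118/745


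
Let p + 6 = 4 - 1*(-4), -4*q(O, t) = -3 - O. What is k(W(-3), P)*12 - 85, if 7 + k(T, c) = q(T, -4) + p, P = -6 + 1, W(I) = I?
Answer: -145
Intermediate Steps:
q(O, t) = ¾ + O/4 (q(O, t) = -(-3 - O)/4 = ¾ + O/4)
p = 2 (p = -6 + (4 - 1*(-4)) = -6 + (4 + 4) = -6 + 8 = 2)
P = -5
k(T, c) = -17/4 + T/4 (k(T, c) = -7 + ((¾ + T/4) + 2) = -7 + (11/4 + T/4) = -17/4 + T/4)
k(W(-3), P)*12 - 85 = (-17/4 + (¼)*(-3))*12 - 85 = (-17/4 - ¾)*12 - 85 = -5*12 - 85 = -60 - 85 = -145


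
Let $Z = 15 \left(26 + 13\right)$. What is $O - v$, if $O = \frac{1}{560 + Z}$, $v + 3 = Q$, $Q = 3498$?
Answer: $- \frac{4001774}{1145} \approx -3495.0$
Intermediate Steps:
$Z = 585$ ($Z = 15 \cdot 39 = 585$)
$v = 3495$ ($v = -3 + 3498 = 3495$)
$O = \frac{1}{1145}$ ($O = \frac{1}{560 + 585} = \frac{1}{1145} \approx 0.00087336$)
$O - v = \frac{1}{1145} - 3495 = - \frac{4001774}{1145}$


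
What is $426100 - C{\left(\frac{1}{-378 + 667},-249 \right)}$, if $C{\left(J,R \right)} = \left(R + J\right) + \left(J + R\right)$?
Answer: $\frac{123286820}{289} \approx 4.266 \cdot 10^{5}$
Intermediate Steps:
$C{\left(J,R \right)} = 2 J + 2 R$ ($C{\left(J,R \right)} = \left(J + R\right) + \left(J + R\right) = 2 J + 2 R$)
$426100 - C{\left(\frac{1}{-378 + 667},-249 \right)} = 426100 - \left(\frac{2}{-378 + 667} + 2 \left(-249\right)\right) = 426100 - \left(\frac{2}{289} - 498\right) = 426100 - - \frac{143920}{289} = 426100 + \frac{143920}{289} = \frac{123286820}{289}$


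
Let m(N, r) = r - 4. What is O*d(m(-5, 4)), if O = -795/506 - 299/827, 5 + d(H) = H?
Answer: 4043795/418462 ≈ 9.6635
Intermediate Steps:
m(N, r) = -4 + r
d(H) = -5 + H
O = -808759/418462 (O = -795*1/506 - 299*1/827 = -795/506 - 299/827 = -808759/418462 ≈ -1.9327)
O*d(m(-5, 4)) = -808759*(-5 + (-4 + 4))/418462 = -808759*(-5 + 0)/418462 = -808759/418462*(-5) = 4043795/418462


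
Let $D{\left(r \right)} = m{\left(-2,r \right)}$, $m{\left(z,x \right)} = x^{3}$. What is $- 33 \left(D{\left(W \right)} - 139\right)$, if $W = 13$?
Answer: $-67914$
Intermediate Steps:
$D{\left(r \right)} = r^{3}$
$- 33 \left(D{\left(W \right)} - 139\right) = - 33 \left(13^{3} - 139\right) = - 33 \left(2197 - 139\right) = \left(-33\right) 2058 = -67914$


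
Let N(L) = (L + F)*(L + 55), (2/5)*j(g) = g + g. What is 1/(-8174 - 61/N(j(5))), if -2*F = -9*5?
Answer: -3800/31061261 ≈ -0.00012234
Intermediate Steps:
j(g) = 5*g (j(g) = 5*(g + g)/2 = 5*(2*g)/2 = 5*g)
F = 45/2 (F = -(-9)*5/2 = -1/2*(-45) = 45/2 ≈ 22.500)
N(L) = (55 + L)*(45/2 + L) (N(L) = (L + 45/2)*(L + 55) = (45/2 + L)*(55 + L) = (55 + L)*(45/2 + L))
1/(-8174 - 61/N(j(5))) = 1/(-8174 - 61/(2475/2 + (5*5)**2 + 155*(5*5)/2)) = 1/(-8174 - 61/(2475/2 + 25**2 + (155/2)*25)) = 1/(-8174 - 61/(2475/2 + 625 + 3875/2)) = 1/(-8174 - 61/3800) = 1/(-31061261/3800) = -3800/31061261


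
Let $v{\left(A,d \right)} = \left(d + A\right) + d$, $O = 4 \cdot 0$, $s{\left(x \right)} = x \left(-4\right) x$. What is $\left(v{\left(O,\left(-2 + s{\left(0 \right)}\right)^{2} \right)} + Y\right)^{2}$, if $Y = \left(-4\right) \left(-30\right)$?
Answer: $16384$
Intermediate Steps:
$s{\left(x \right)} = - 4 x^{2}$ ($s{\left(x \right)} = - 4 x x = - 4 x^{2}$)
$O = 0$
$v{\left(A,d \right)} = A + 2 d$ ($v{\left(A,d \right)} = \left(A + d\right) + d = A + 2 d$)
$Y = 120$
$\left(v{\left(O,\left(-2 + s{\left(0 \right)}\right)^{2} \right)} + Y\right)^{2} = \left(\left(0 + 2 \left(-2 - 4 \cdot 0^{2}\right)^{2}\right) + 120\right)^{2} = \left(\left(0 + 2 \left(-2 - 0\right)^{2}\right) + 120\right)^{2} = \left(\left(0 + 2 \left(-2 + 0\right)^{2}\right) + 120\right)^{2} = \left(\left(0 + 2 \left(-2\right)^{2}\right) + 120\right)^{2} = \left(\left(0 + 2 \cdot 4\right) + 120\right)^{2} = \left(\left(0 + 8\right) + 120\right)^{2} = \left(8 + 120\right)^{2} = 128^{2} = 16384$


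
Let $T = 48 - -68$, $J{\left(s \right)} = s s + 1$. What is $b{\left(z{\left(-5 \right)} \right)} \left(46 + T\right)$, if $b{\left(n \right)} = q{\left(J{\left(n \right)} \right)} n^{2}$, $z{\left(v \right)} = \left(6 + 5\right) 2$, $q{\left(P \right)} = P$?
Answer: $38027880$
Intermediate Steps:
$J{\left(s \right)} = 1 + s^{2}$ ($J{\left(s \right)} = s^{2} + 1 = 1 + s^{2}$)
$z{\left(v \right)} = 22$ ($z{\left(v \right)} = 11 \cdot 2 = 22$)
$b{\left(n \right)} = n^{2} \left(1 + n^{2}\right)$ ($b{\left(n \right)} = \left(1 + n^{2}\right) n^{2} = n^{2} \left(1 + n^{2}\right)$)
$T = 116$ ($T = 48 + 68 = 116$)
$b{\left(z{\left(-5 \right)} \right)} \left(46 + T\right) = \left(22^{2} + 22^{4}\right) \left(46 + 116\right) = \left(484 + 234256\right) 162 = 234740 \cdot 162 = 38027880$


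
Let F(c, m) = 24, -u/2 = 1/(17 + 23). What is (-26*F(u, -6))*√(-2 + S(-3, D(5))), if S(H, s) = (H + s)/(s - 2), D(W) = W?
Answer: -416*I*√3 ≈ -720.53*I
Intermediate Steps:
u = -1/20 (u = -2/(17 + 23) = -2/40 = -2*1/40 = -1/20 ≈ -0.050000)
S(H, s) = (H + s)/(-2 + s)
(-26*F(u, -6))*√(-2 + S(-3, D(5))) = (-26*24)*√(-2 + (-3 + 5)/(-2 + 5)) = -624*√(-2 + 2/3) = -624*√(-2 + (⅓)*2) = -624*√(-2 + ⅔) = -416*I*√3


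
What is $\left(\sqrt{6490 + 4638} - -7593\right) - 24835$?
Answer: $-17242 + 2 \sqrt{2782} \approx -17137.0$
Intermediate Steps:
$\left(\sqrt{6490 + 4638} - -7593\right) - 24835 = \left(\sqrt{11128} + 7593\right) - 24835 = \left(2 \sqrt{2782} + 7593\right) - 24835 = \left(7593 + 2 \sqrt{2782}\right) - 24835 = -17242 + 2 \sqrt{2782}$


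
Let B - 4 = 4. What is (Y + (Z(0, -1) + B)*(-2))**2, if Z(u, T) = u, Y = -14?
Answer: 900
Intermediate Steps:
B = 8 (B = 4 + 4 = 8)
(Y + (Z(0, -1) + B)*(-2))**2 = (-14 + (0 + 8)*(-2))**2 = (-14 + 8*(-2))**2 = (-14 - 16)**2 = (-30)**2 = 900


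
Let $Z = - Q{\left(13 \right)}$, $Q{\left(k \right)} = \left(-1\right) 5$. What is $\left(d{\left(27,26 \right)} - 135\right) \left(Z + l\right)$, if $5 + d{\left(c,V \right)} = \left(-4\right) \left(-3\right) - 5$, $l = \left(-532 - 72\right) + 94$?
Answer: $67165$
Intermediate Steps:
$Q{\left(k \right)} = -5$
$l = -510$ ($l = -604 + 94 = -510$)
$d{\left(c,V \right)} = 2$ ($d{\left(c,V \right)} = -5 - -7 = -5 + \left(12 - 5\right) = -5 + 7 = 2$)
$Z = 5$ ($Z = \left(-1\right) \left(-5\right) = 5$)
$\left(d{\left(27,26 \right)} - 135\right) \left(Z + l\right) = \left(2 - 135\right) \left(5 - 510\right) = \left(2 - 135\right) \left(-505\right) = \left(-133\right) \left(-505\right) = 67165$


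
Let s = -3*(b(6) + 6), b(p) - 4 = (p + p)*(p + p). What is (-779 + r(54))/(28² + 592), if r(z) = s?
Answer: -1241/1376 ≈ -0.90189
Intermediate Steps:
b(p) = 4 + 4*p² (b(p) = 4 + (p + p)*(p + p) = 4 + (2*p)*(2*p) = 4 + 4*p²)
s = -462 (s = -3*((4 + 4*6²) + 6) = -3*((4 + 4*36) + 6) = -3*((4 + 144) + 6) = -3*(148 + 6) = -3*154 = -462)
r(z) = -462
(-779 + r(54))/(28² + 592) = (-779 - 462)/(28² + 592) = -1241/(784 + 592) = -1241/1376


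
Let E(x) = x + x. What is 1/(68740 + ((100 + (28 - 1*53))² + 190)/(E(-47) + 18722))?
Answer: 18628/1280494535 ≈ 1.4548e-5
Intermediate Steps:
E(x) = 2*x
1/(68740 + ((100 + (28 - 1*53))² + 190)/(E(-47) + 18722)) = 1/(68740 + ((100 + (28 - 1*53))² + 190)/(2*(-47) + 18722)) = 1/(68740 + ((100 + (28 - 53))² + 190)/(-94 + 18722)) = 1/(68740 + ((100 - 25)² + 190)/18628) = 1/(68740 + (75² + 190)*(1/18628)) = 1/(68740 + (5625 + 190)*(1/18628)) = 1/(68740 + 5815*(1/18628)) = 1/(68740 + 5815/18628) = 1/(1280494535/18628) = 18628/1280494535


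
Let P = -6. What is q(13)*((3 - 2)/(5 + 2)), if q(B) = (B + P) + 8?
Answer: 15/7 ≈ 2.1429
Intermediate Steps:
q(B) = 2 + B (q(B) = (B - 6) + 8 = (-6 + B) + 8 = 2 + B)
q(13)*((3 - 2)/(5 + 2)) = (2 + 13)*((3 - 2)/(5 + 2)) = 15*(1/7) = 15*(1*(⅐)) = 15*(⅐) = 15/7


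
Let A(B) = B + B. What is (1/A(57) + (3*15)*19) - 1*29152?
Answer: -3225857/114 ≈ -28297.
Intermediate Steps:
A(B) = 2*B
(1/A(57) + (3*15)*19) - 1*29152 = (1/(2*57) + (3*15)*19) - 1*29152 = (1/114 + 45*19) - 29152 = (1/114 + 855) - 29152 = 97471/114 - 29152 = -3225857/114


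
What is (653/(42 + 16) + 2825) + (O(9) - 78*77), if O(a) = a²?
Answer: -179147/58 ≈ -3088.7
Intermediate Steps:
(653/(42 + 16) + 2825) + (O(9) - 78*77) = (653/(42 + 16) + 2825) + (9² - 78*77) = (653/58 + 2825) + (81 - 6006) = (653*(1/58) + 2825) - 5925 = (653/58 + 2825) - 5925 = 164503/58 - 5925 = -179147/58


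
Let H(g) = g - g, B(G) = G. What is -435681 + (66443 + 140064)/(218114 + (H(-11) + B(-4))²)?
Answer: -95034890023/218130 ≈ -4.3568e+5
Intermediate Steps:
H(g) = 0
-435681 + (66443 + 140064)/(218114 + (H(-11) + B(-4))²) = -435681 + (66443 + 140064)/(218114 + (0 - 4)²) = -435681 + 206507/(218114 + (-4)²) = -435681 + 206507/(218114 + 16) = -435681 + 206507/218130 = -95034890023/218130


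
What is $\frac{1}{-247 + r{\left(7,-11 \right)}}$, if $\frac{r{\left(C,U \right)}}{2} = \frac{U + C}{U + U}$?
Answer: $- \frac{11}{2713} \approx -0.0040546$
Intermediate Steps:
$r{\left(C,U \right)} = \frac{C + U}{U}$ ($r{\left(C,U \right)} = 2 \frac{U + C}{U + U} = 2 \frac{C + U}{2 U} = \frac{C + U}{U}$)
$\frac{1}{-247 + r{\left(7,-11 \right)}} = \frac{1}{-247 + \frac{7 - 11}{-11}} = \frac{1}{-247 - - \frac{4}{11}} = \frac{1}{-247 + \frac{4}{11}} = \frac{1}{- \frac{2713}{11}} = - \frac{11}{2713}$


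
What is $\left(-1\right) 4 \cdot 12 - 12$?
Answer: $-60$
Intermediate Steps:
$\left(-1\right) 4 \cdot 12 - 12 = \left(-4\right) 12 - 12 = -48 - 12 = -60$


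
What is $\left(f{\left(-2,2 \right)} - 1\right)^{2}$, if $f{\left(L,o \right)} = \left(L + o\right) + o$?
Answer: $1$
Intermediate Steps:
$f{\left(L,o \right)} = L + 2 o$
$\left(f{\left(-2,2 \right)} - 1\right)^{2} = \left(\left(-2 + 2 \cdot 2\right) - 1\right)^{2} = \left(\left(-2 + 4\right) - 1\right)^{2} = \left(2 - 1\right)^{2} = 1^{2} = 1$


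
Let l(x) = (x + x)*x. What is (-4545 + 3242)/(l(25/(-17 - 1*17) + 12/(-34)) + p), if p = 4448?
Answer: -753134/2572313 ≈ -0.29278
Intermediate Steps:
l(x) = 2*x**2 (l(x) = (2*x)*x = 2*x**2)
(-4545 + 3242)/(l(25/(-17 - 1*17) + 12/(-34)) + p) = (-4545 + 3242)/(2*(25/(-17 - 1*17) + 12/(-34))**2 + 4448) = -1303/(2*(25/(-17 - 17) + 12*(-1/34))**2 + 4448) = -1303/(2*(25/(-34) - 6/17)**2 + 4448) = -1303/(2*(25*(-1/34) - 6/17)**2 + 4448) = -1303/(2*(-25/34 - 6/17)**2 + 4448) = -1303/(2*(-37/34)**2 + 4448) = -1303/(2*(1369/1156) + 4448) = -1303/(1369/578 + 4448) = -1303/2572313/578 = -1303*578/2572313 = -753134/2572313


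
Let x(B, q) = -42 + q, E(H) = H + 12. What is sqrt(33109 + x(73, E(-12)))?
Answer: sqrt(33067) ≈ 181.84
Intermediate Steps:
E(H) = 12 + H
sqrt(33109 + x(73, E(-12))) = sqrt(33109 + (-42 + (12 - 12))) = sqrt(33109 + (-42 + 0)) = sqrt(33109 - 42) = sqrt(33067)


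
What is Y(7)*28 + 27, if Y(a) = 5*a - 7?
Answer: 811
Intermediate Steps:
Y(a) = -7 + 5*a
Y(7)*28 + 27 = (-7 + 5*7)*28 + 27 = (-7 + 35)*28 + 27 = 28*28 + 27 = 784 + 27 = 811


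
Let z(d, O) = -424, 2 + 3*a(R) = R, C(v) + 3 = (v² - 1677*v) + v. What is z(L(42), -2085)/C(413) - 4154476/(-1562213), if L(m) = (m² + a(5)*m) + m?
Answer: 1083864229192/407442334743 ≈ 2.6602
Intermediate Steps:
C(v) = -3 + v² - 1676*v (C(v) = -3 + ((v² - 1677*v) + v) = -3 + (v² - 1676*v) = -3 + v² - 1676*v)
a(R) = -⅔ + R/3
L(m) = m² + 2*m (L(m) = (m² + (-⅔ + (⅓)*5)*m) + m = (m² + (-⅔ + 5/3)*m) + m = (m² + 1*m) + m = (m² + m) + m = (m + m²) + m = m² + 2*m)
z(L(42), -2085)/C(413) - 4154476/(-1562213) = -424/(-3 + 413² - 1676*413) - 4154476/(-1562213) = -424/(-3 + 170569 - 692188) - 4154476*(-1/1562213) = -424/(-521622) + 4154476/1562213 = -424*(-1/521622) + 4154476/1562213 = 212/260811 + 4154476/1562213 = 1083864229192/407442334743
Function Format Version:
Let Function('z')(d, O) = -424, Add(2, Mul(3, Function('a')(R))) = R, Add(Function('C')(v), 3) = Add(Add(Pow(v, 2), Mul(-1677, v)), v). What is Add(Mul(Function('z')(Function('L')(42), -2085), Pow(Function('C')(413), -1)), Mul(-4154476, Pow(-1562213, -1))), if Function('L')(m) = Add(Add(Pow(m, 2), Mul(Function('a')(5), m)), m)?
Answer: Rational(1083864229192, 407442334743) ≈ 2.6602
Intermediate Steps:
Function('C')(v) = Add(-3, Pow(v, 2), Mul(-1676, v)) (Function('C')(v) = Add(-3, Add(Add(Pow(v, 2), Mul(-1677, v)), v)) = Add(-3, Add(Pow(v, 2), Mul(-1676, v))) = Add(-3, Pow(v, 2), Mul(-1676, v)))
Function('a')(R) = Add(Rational(-2, 3), Mul(Rational(1, 3), R))
Function('L')(m) = Add(Pow(m, 2), Mul(2, m)) (Function('L')(m) = Add(Add(Pow(m, 2), Mul(Add(Rational(-2, 3), Mul(Rational(1, 3), 5)), m)), m) = Add(Add(Pow(m, 2), Mul(Add(Rational(-2, 3), Rational(5, 3)), m)), m) = Add(Add(Pow(m, 2), Mul(1, m)), m) = Add(Add(Pow(m, 2), m), m) = Add(Add(m, Pow(m, 2)), m) = Add(Pow(m, 2), Mul(2, m)))
Add(Mul(Function('z')(Function('L')(42), -2085), Pow(Function('C')(413), -1)), Mul(-4154476, Pow(-1562213, -1))) = Add(Mul(-424, Pow(Add(-3, Pow(413, 2), Mul(-1676, 413)), -1)), Mul(-4154476, Pow(-1562213, -1))) = Add(Mul(-424, Pow(Add(-3, 170569, -692188), -1)), Mul(-4154476, Rational(-1, 1562213))) = Add(Mul(-424, Pow(-521622, -1)), Rational(4154476, 1562213)) = Add(Mul(-424, Rational(-1, 521622)), Rational(4154476, 1562213)) = Add(Rational(212, 260811), Rational(4154476, 1562213)) = Rational(1083864229192, 407442334743)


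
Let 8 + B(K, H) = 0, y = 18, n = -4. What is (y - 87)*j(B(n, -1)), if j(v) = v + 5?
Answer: 207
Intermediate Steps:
B(K, H) = -8 (B(K, H) = -8 + 0 = -8)
j(v) = 5 + v
(y - 87)*j(B(n, -1)) = (18 - 87)*(5 - 8) = -69*(-3) = 207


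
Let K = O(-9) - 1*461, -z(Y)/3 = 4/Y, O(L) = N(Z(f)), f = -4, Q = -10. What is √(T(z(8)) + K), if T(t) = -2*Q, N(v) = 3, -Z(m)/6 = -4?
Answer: I*√438 ≈ 20.928*I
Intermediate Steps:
Z(m) = 24 (Z(m) = -6*(-4) = 24)
O(L) = 3
z(Y) = -12/Y
K = -458 (K = 3 - 1*461 = 3 - 461 = -458)
T(t) = 20 (T(t) = -2*(-10) = 20)
√(T(z(8)) + K) = √(20 - 458) = √(-438) = I*√438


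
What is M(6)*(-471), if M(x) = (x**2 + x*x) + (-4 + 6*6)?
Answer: -48984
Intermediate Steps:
M(x) = 32 + 2*x**2 (M(x) = (x**2 + x**2) + (-4 + 36) = 2*x**2 + 32 = 32 + 2*x**2)
M(6)*(-471) = (32 + 2*6**2)*(-471) = (32 + 2*36)*(-471) = (32 + 72)*(-471) = 104*(-471) = -48984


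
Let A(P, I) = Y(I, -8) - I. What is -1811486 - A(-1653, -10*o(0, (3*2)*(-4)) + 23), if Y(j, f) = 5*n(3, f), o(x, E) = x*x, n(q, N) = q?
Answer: -1811478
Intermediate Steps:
o(x, E) = x²
Y(j, f) = 15 (Y(j, f) = 5*3 = 15)
A(P, I) = 15 - I
-1811486 - A(-1653, -10*o(0, (3*2)*(-4)) + 23) = -1811486 - (15 - (-10*0² + 23)) = -1811486 - (15 - (-10*0 + 23)) = -1811486 - (15 - (0 + 23)) = -1811486 - (15 - 1*23) = -1811486 - (15 - 23) = -1811486 - 1*(-8) = -1811486 + 8 = -1811478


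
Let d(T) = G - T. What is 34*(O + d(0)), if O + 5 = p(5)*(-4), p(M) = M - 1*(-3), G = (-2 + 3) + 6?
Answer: -1020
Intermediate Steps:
G = 7 (G = 1 + 6 = 7)
d(T) = 7 - T
p(M) = 3 + M (p(M) = M + 3 = 3 + M)
O = -37 (O = -5 + (3 + 5)*(-4) = -5 + 8*(-4) = -5 - 32 = -37)
34*(O + d(0)) = 34*(-37 + (7 - 1*0)) = 34*(-37 + (7 + 0)) = 34*(-37 + 7) = 34*(-30) = -1020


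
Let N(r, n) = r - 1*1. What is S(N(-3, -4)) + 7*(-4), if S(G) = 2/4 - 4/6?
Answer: -169/6 ≈ -28.167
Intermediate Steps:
N(r, n) = -1 + r (N(r, n) = r - 1 = -1 + r)
S(G) = -⅙ (S(G) = 2*(¼) - 4*⅙ = ½ - ⅔ = -⅙)
S(N(-3, -4)) + 7*(-4) = -⅙ + 7*(-4) = -⅙ - 28 = -169/6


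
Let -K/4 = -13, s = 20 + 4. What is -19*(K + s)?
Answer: -1444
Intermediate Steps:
s = 24
K = 52 (K = -4*(-13) = 52)
-19*(K + s) = -19*(52 + 24) = -19*76 = -1444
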